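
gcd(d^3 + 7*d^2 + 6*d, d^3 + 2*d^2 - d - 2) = d + 1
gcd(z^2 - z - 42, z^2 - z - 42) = z^2 - z - 42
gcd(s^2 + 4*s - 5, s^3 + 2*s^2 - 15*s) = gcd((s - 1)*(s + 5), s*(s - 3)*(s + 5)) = s + 5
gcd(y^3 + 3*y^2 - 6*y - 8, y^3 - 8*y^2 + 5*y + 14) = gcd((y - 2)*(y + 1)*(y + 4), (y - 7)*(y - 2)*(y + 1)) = y^2 - y - 2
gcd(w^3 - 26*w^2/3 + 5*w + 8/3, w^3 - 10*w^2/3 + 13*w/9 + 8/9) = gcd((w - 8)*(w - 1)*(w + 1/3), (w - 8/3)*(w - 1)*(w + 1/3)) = w^2 - 2*w/3 - 1/3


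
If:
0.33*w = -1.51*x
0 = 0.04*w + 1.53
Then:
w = -38.25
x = 8.36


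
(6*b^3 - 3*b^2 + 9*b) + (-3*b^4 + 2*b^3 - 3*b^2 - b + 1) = -3*b^4 + 8*b^3 - 6*b^2 + 8*b + 1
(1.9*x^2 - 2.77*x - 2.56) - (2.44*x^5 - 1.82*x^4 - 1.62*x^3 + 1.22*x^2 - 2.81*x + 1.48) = -2.44*x^5 + 1.82*x^4 + 1.62*x^3 + 0.68*x^2 + 0.04*x - 4.04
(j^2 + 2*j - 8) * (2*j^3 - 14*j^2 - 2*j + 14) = 2*j^5 - 10*j^4 - 46*j^3 + 122*j^2 + 44*j - 112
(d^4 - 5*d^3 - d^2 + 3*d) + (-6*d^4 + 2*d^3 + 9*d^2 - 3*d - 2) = -5*d^4 - 3*d^3 + 8*d^2 - 2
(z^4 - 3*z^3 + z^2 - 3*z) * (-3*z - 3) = -3*z^5 + 6*z^4 + 6*z^3 + 6*z^2 + 9*z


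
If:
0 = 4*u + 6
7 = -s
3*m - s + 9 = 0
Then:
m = -16/3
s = -7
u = -3/2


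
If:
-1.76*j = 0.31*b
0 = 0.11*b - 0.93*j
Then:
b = 0.00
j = 0.00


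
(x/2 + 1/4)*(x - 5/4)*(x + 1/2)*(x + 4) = x^4/2 + 15*x^3/8 - x^2 - 69*x/32 - 5/8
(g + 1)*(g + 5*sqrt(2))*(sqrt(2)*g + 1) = sqrt(2)*g^3 + sqrt(2)*g^2 + 11*g^2 + 5*sqrt(2)*g + 11*g + 5*sqrt(2)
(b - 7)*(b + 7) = b^2 - 49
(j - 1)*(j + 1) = j^2 - 1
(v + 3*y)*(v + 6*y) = v^2 + 9*v*y + 18*y^2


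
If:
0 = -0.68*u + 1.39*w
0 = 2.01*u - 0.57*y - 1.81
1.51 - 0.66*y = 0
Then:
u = 1.55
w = 0.76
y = 2.29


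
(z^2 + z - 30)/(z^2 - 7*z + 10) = (z + 6)/(z - 2)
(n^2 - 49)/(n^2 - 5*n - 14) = (n + 7)/(n + 2)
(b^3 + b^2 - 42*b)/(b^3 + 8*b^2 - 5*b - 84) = b*(b - 6)/(b^2 + b - 12)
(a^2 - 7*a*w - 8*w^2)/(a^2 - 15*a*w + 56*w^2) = (-a - w)/(-a + 7*w)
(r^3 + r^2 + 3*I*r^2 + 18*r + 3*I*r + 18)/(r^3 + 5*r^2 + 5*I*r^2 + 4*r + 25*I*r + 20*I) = (r^2 + 3*I*r + 18)/(r^2 + r*(4 + 5*I) + 20*I)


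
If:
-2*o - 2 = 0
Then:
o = -1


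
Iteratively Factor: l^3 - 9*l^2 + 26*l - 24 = (l - 2)*(l^2 - 7*l + 12) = (l - 3)*(l - 2)*(l - 4)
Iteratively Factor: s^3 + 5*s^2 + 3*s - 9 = (s + 3)*(s^2 + 2*s - 3) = (s + 3)^2*(s - 1)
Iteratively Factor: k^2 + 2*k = (k)*(k + 2)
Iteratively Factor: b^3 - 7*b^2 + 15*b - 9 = (b - 3)*(b^2 - 4*b + 3) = (b - 3)*(b - 1)*(b - 3)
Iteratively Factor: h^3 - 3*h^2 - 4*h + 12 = (h - 2)*(h^2 - h - 6) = (h - 2)*(h + 2)*(h - 3)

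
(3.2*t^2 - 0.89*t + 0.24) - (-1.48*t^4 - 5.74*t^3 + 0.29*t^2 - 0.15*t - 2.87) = 1.48*t^4 + 5.74*t^3 + 2.91*t^2 - 0.74*t + 3.11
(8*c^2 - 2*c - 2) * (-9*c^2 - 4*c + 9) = -72*c^4 - 14*c^3 + 98*c^2 - 10*c - 18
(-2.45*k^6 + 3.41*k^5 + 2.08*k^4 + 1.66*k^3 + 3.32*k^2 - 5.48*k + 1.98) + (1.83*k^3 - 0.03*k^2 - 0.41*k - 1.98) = -2.45*k^6 + 3.41*k^5 + 2.08*k^4 + 3.49*k^3 + 3.29*k^2 - 5.89*k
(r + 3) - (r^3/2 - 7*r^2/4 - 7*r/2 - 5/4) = -r^3/2 + 7*r^2/4 + 9*r/2 + 17/4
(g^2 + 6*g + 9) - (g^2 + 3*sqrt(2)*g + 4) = -3*sqrt(2)*g + 6*g + 5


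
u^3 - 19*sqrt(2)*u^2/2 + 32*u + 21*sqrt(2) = (u - 7*sqrt(2))*(u - 3*sqrt(2))*(u + sqrt(2)/2)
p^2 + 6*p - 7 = (p - 1)*(p + 7)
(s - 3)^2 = s^2 - 6*s + 9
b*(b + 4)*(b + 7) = b^3 + 11*b^2 + 28*b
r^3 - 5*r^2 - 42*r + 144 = (r - 8)*(r - 3)*(r + 6)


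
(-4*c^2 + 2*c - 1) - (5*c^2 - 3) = -9*c^2 + 2*c + 2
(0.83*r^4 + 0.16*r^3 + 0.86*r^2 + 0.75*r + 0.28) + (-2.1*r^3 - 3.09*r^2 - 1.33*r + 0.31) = 0.83*r^4 - 1.94*r^3 - 2.23*r^2 - 0.58*r + 0.59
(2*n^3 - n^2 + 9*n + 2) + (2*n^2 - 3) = 2*n^3 + n^2 + 9*n - 1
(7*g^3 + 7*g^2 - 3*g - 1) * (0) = 0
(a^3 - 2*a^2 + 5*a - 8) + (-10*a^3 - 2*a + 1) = -9*a^3 - 2*a^2 + 3*a - 7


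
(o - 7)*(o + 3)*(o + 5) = o^3 + o^2 - 41*o - 105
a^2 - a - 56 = (a - 8)*(a + 7)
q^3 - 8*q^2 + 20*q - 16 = (q - 4)*(q - 2)^2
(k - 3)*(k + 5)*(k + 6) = k^3 + 8*k^2 - 3*k - 90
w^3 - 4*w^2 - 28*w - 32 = (w - 8)*(w + 2)^2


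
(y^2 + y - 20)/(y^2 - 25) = (y - 4)/(y - 5)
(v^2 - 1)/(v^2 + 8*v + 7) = (v - 1)/(v + 7)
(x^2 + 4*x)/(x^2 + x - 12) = x/(x - 3)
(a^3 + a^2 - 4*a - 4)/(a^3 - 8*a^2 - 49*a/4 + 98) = 4*(a^3 + a^2 - 4*a - 4)/(4*a^3 - 32*a^2 - 49*a + 392)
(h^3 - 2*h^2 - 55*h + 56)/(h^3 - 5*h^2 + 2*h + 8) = (h^3 - 2*h^2 - 55*h + 56)/(h^3 - 5*h^2 + 2*h + 8)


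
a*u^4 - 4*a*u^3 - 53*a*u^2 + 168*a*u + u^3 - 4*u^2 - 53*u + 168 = (u - 8)*(u - 3)*(u + 7)*(a*u + 1)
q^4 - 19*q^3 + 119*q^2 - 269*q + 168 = (q - 8)*(q - 7)*(q - 3)*(q - 1)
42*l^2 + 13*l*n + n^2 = (6*l + n)*(7*l + n)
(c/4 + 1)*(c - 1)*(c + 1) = c^3/4 + c^2 - c/4 - 1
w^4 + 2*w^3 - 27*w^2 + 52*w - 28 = (w - 2)^2*(w - 1)*(w + 7)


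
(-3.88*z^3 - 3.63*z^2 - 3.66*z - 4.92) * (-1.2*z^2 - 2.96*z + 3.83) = 4.656*z^5 + 15.8408*z^4 + 0.2764*z^3 + 2.8347*z^2 + 0.545399999999999*z - 18.8436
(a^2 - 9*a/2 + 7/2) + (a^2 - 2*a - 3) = 2*a^2 - 13*a/2 + 1/2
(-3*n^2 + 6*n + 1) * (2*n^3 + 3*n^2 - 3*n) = -6*n^5 + 3*n^4 + 29*n^3 - 15*n^2 - 3*n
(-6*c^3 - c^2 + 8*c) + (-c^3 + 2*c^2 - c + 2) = -7*c^3 + c^2 + 7*c + 2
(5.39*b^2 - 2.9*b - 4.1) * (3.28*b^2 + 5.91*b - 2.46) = 17.6792*b^4 + 22.3429*b^3 - 43.8464*b^2 - 17.097*b + 10.086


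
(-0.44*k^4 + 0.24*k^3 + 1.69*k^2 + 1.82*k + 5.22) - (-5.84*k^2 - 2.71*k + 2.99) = -0.44*k^4 + 0.24*k^3 + 7.53*k^2 + 4.53*k + 2.23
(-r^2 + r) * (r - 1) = -r^3 + 2*r^2 - r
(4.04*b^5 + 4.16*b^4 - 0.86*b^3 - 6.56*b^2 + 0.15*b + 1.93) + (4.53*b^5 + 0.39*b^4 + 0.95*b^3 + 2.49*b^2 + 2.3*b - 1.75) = 8.57*b^5 + 4.55*b^4 + 0.09*b^3 - 4.07*b^2 + 2.45*b + 0.18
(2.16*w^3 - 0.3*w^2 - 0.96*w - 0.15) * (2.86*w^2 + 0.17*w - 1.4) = 6.1776*w^5 - 0.4908*w^4 - 5.8206*w^3 - 0.1722*w^2 + 1.3185*w + 0.21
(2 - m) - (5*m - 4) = 6 - 6*m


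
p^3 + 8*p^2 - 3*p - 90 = (p - 3)*(p + 5)*(p + 6)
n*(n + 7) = n^2 + 7*n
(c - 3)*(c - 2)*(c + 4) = c^3 - c^2 - 14*c + 24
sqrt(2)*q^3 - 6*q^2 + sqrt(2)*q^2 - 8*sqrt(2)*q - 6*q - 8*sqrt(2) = (q - 4*sqrt(2))*(q + sqrt(2))*(sqrt(2)*q + sqrt(2))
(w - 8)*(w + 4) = w^2 - 4*w - 32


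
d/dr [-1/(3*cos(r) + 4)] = -3*sin(r)/(3*cos(r) + 4)^2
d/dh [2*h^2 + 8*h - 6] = 4*h + 8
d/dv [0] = 0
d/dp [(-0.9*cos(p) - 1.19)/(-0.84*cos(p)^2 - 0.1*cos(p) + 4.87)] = (0.756*cos(p)^2 + 1.9992*cos(p) + 4.502)*sin(p)/(0.7056*cos(p)^4 + 0.168*cos(p)^3 - 8.1716*cos(p)^2 - 0.974*cos(p) + 23.7169)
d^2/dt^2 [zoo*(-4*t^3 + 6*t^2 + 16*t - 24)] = zoo*(t + 1)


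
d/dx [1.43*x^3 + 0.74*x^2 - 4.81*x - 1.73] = 4.29*x^2 + 1.48*x - 4.81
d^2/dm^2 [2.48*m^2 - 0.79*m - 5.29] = 4.96000000000000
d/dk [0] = 0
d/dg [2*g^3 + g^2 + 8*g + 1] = 6*g^2 + 2*g + 8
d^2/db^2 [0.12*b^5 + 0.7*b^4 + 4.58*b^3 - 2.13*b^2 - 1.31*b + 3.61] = 2.4*b^3 + 8.4*b^2 + 27.48*b - 4.26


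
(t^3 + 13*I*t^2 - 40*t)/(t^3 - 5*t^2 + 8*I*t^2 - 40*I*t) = (t + 5*I)/(t - 5)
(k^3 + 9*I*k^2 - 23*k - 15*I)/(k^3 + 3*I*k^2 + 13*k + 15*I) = (k + 3*I)/(k - 3*I)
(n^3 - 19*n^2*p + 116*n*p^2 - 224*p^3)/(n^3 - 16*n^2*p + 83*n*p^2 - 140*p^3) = (-n + 8*p)/(-n + 5*p)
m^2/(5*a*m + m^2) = m/(5*a + m)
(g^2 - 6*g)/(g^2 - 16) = g*(g - 6)/(g^2 - 16)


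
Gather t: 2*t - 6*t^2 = -6*t^2 + 2*t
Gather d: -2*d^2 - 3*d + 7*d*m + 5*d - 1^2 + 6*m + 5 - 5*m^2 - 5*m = -2*d^2 + d*(7*m + 2) - 5*m^2 + m + 4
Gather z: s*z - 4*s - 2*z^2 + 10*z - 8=-4*s - 2*z^2 + z*(s + 10) - 8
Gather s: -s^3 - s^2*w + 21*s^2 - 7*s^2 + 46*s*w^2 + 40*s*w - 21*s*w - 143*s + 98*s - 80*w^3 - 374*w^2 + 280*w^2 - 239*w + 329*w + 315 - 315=-s^3 + s^2*(14 - w) + s*(46*w^2 + 19*w - 45) - 80*w^3 - 94*w^2 + 90*w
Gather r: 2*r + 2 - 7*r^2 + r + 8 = -7*r^2 + 3*r + 10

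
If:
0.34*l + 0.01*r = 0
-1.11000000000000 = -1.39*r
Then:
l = -0.02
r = 0.80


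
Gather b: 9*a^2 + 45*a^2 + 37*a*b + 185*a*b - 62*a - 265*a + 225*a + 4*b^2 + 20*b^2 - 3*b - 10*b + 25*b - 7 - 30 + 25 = 54*a^2 - 102*a + 24*b^2 + b*(222*a + 12) - 12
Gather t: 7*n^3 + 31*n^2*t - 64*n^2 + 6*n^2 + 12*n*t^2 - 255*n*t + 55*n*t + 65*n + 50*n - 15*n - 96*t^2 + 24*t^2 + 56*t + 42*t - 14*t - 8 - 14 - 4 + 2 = 7*n^3 - 58*n^2 + 100*n + t^2*(12*n - 72) + t*(31*n^2 - 200*n + 84) - 24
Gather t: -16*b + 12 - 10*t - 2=-16*b - 10*t + 10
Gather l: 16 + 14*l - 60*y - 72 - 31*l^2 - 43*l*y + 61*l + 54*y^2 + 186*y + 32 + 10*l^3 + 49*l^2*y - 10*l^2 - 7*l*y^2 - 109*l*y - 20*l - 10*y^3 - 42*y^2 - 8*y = 10*l^3 + l^2*(49*y - 41) + l*(-7*y^2 - 152*y + 55) - 10*y^3 + 12*y^2 + 118*y - 24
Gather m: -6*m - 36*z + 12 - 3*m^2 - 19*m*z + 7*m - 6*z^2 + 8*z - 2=-3*m^2 + m*(1 - 19*z) - 6*z^2 - 28*z + 10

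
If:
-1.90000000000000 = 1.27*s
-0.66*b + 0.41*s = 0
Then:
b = -0.93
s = -1.50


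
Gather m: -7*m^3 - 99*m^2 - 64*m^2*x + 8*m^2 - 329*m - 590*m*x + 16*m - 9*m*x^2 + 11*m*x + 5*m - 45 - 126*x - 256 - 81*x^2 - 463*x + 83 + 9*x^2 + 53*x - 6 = -7*m^3 + m^2*(-64*x - 91) + m*(-9*x^2 - 579*x - 308) - 72*x^2 - 536*x - 224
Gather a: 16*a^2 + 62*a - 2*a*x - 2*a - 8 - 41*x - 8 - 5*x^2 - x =16*a^2 + a*(60 - 2*x) - 5*x^2 - 42*x - 16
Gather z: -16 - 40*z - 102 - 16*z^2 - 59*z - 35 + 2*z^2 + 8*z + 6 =-14*z^2 - 91*z - 147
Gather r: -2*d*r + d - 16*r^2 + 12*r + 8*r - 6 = d - 16*r^2 + r*(20 - 2*d) - 6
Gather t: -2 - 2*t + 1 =-2*t - 1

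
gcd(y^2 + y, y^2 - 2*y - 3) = y + 1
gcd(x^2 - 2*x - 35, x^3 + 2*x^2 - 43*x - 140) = x^2 - 2*x - 35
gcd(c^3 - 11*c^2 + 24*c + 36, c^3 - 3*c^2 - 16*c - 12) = c^2 - 5*c - 6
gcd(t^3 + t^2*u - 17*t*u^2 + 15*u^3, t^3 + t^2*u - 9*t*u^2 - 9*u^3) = t - 3*u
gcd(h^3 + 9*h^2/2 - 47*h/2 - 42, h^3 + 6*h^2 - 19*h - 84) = h^2 + 3*h - 28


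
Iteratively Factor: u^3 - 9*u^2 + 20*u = (u)*(u^2 - 9*u + 20) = u*(u - 4)*(u - 5)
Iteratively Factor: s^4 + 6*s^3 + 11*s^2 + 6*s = (s + 1)*(s^3 + 5*s^2 + 6*s) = s*(s + 1)*(s^2 + 5*s + 6) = s*(s + 1)*(s + 3)*(s + 2)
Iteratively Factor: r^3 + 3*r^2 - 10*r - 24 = (r - 3)*(r^2 + 6*r + 8) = (r - 3)*(r + 2)*(r + 4)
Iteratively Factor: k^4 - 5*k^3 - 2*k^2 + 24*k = (k)*(k^3 - 5*k^2 - 2*k + 24) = k*(k - 3)*(k^2 - 2*k - 8) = k*(k - 3)*(k + 2)*(k - 4)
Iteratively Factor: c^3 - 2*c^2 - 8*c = (c + 2)*(c^2 - 4*c) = (c - 4)*(c + 2)*(c)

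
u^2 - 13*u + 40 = (u - 8)*(u - 5)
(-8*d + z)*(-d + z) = 8*d^2 - 9*d*z + z^2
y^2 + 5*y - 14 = (y - 2)*(y + 7)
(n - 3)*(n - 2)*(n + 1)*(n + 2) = n^4 - 2*n^3 - 7*n^2 + 8*n + 12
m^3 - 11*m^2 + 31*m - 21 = (m - 7)*(m - 3)*(m - 1)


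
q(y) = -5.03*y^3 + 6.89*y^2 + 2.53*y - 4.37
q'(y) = -15.09*y^2 + 13.78*y + 2.53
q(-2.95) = 177.26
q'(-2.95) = -169.44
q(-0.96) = 4.00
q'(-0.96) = -24.61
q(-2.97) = 180.67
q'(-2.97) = -171.50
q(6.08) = -864.81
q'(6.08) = -471.51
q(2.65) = -42.89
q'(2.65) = -66.92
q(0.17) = -3.77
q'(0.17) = 4.44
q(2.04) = -13.24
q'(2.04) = -32.16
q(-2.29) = 86.37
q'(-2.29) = -108.16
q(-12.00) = 9649.27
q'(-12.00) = -2335.79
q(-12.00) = 9649.27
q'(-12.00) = -2335.79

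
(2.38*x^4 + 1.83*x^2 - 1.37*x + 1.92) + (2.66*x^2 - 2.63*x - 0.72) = 2.38*x^4 + 4.49*x^2 - 4.0*x + 1.2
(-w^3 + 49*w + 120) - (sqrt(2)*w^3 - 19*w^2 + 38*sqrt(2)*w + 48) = -sqrt(2)*w^3 - w^3 + 19*w^2 - 38*sqrt(2)*w + 49*w + 72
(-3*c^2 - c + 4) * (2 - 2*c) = 6*c^3 - 4*c^2 - 10*c + 8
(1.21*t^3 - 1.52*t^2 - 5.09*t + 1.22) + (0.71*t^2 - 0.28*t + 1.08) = 1.21*t^3 - 0.81*t^2 - 5.37*t + 2.3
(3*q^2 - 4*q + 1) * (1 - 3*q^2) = -9*q^4 + 12*q^3 - 4*q + 1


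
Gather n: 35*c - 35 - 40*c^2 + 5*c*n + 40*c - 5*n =-40*c^2 + 75*c + n*(5*c - 5) - 35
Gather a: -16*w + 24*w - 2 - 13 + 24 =8*w + 9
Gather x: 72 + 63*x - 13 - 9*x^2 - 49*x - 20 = -9*x^2 + 14*x + 39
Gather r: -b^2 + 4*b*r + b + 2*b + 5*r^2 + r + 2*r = -b^2 + 3*b + 5*r^2 + r*(4*b + 3)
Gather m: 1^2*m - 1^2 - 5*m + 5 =4 - 4*m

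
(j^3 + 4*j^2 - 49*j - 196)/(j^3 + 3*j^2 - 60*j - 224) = (j - 7)/(j - 8)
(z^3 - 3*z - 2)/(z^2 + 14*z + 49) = (z^3 - 3*z - 2)/(z^2 + 14*z + 49)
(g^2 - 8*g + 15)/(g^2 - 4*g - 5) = (g - 3)/(g + 1)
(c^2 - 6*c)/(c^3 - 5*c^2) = (c - 6)/(c*(c - 5))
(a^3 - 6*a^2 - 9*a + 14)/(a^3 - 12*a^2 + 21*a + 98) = (a - 1)/(a - 7)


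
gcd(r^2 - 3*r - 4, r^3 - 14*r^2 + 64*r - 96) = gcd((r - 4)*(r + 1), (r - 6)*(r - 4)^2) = r - 4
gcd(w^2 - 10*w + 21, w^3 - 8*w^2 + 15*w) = w - 3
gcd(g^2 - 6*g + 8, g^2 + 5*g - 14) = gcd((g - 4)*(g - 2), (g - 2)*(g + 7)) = g - 2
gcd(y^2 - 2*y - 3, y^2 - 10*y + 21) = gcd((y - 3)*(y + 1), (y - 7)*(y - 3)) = y - 3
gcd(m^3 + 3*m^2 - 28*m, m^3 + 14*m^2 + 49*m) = m^2 + 7*m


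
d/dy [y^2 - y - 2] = 2*y - 1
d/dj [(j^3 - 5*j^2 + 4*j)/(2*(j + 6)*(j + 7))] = (j^4 + 26*j^3 + 57*j^2 - 420*j + 168)/(2*(j^4 + 26*j^3 + 253*j^2 + 1092*j + 1764))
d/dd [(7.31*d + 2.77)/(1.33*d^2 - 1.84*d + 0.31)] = (-9.7223*d^2 - 7.3682*d + 7.3629)/(1.7689*d^4 - 4.8944*d^3 + 4.2102*d^2 - 1.1408*d + 0.0961)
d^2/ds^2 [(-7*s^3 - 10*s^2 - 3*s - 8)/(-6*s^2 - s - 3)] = 2*(-71*s^3 + 387*s^2 + 171*s - 55)/(216*s^6 + 108*s^5 + 342*s^4 + 109*s^3 + 171*s^2 + 27*s + 27)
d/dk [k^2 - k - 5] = 2*k - 1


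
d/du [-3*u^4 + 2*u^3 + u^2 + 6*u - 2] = -12*u^3 + 6*u^2 + 2*u + 6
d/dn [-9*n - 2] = -9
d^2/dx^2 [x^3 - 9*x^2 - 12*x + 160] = 6*x - 18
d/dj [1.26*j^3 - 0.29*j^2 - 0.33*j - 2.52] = 3.78*j^2 - 0.58*j - 0.33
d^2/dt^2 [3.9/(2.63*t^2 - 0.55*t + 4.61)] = (-53.95182*t^2 + 11.2827*t + 3.9*(5.26*t - 0.55)*(10.52*t - 1.1) - 94.56954)/(2.63*t^2 - 0.55*t + 4.61)^3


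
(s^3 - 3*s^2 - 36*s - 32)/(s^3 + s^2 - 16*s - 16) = (s - 8)/(s - 4)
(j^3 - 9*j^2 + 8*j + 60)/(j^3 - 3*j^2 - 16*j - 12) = (j - 5)/(j + 1)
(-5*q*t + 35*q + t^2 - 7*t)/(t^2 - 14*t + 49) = (-5*q + t)/(t - 7)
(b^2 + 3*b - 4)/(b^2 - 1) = (b + 4)/(b + 1)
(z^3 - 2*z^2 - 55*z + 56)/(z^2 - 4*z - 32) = (z^2 + 6*z - 7)/(z + 4)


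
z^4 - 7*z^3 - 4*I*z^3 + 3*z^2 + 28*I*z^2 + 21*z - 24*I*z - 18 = (z - 6)*(z - 1)*(z - 3*I)*(z - I)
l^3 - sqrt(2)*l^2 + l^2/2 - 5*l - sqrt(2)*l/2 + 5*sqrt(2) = (l - 2)*(l + 5/2)*(l - sqrt(2))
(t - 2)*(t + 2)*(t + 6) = t^3 + 6*t^2 - 4*t - 24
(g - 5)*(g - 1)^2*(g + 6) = g^4 - g^3 - 31*g^2 + 61*g - 30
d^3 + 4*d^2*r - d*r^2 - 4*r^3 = (d - r)*(d + r)*(d + 4*r)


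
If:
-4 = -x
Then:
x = 4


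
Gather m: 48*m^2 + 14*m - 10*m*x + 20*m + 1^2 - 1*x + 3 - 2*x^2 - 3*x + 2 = 48*m^2 + m*(34 - 10*x) - 2*x^2 - 4*x + 6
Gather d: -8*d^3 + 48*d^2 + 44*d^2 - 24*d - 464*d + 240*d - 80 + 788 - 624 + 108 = -8*d^3 + 92*d^2 - 248*d + 192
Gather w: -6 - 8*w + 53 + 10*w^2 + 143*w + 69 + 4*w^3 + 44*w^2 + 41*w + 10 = 4*w^3 + 54*w^2 + 176*w + 126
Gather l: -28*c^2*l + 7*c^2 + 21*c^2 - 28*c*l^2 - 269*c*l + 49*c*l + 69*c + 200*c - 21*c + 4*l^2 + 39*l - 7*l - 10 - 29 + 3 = 28*c^2 + 248*c + l^2*(4 - 28*c) + l*(-28*c^2 - 220*c + 32) - 36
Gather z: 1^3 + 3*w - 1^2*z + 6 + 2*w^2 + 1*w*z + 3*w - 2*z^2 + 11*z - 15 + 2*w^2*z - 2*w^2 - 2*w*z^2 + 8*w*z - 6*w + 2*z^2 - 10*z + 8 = -2*w*z^2 + z*(2*w^2 + 9*w)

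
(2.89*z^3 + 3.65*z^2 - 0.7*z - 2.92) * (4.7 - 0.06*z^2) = -0.1734*z^5 - 0.219*z^4 + 13.625*z^3 + 17.3302*z^2 - 3.29*z - 13.724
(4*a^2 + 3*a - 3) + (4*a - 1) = 4*a^2 + 7*a - 4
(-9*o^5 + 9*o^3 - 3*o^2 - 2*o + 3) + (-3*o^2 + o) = -9*o^5 + 9*o^3 - 6*o^2 - o + 3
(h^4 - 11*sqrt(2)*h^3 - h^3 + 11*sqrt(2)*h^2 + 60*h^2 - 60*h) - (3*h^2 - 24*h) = h^4 - 11*sqrt(2)*h^3 - h^3 + 11*sqrt(2)*h^2 + 57*h^2 - 36*h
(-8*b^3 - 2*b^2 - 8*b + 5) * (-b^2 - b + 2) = 8*b^5 + 10*b^4 - 6*b^3 - b^2 - 21*b + 10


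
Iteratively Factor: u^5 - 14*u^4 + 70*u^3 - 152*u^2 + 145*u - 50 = (u - 1)*(u^4 - 13*u^3 + 57*u^2 - 95*u + 50) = (u - 2)*(u - 1)*(u^3 - 11*u^2 + 35*u - 25) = (u - 5)*(u - 2)*(u - 1)*(u^2 - 6*u + 5) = (u - 5)*(u - 2)*(u - 1)^2*(u - 5)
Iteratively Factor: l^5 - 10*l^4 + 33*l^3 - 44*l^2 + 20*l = (l - 2)*(l^4 - 8*l^3 + 17*l^2 - 10*l) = (l - 5)*(l - 2)*(l^3 - 3*l^2 + 2*l) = (l - 5)*(l - 2)^2*(l^2 - l) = l*(l - 5)*(l - 2)^2*(l - 1)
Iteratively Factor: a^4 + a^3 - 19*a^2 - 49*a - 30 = (a + 3)*(a^3 - 2*a^2 - 13*a - 10) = (a - 5)*(a + 3)*(a^2 + 3*a + 2) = (a - 5)*(a + 2)*(a + 3)*(a + 1)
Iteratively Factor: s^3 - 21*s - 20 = (s + 1)*(s^2 - s - 20) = (s + 1)*(s + 4)*(s - 5)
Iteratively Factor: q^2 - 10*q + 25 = (q - 5)*(q - 5)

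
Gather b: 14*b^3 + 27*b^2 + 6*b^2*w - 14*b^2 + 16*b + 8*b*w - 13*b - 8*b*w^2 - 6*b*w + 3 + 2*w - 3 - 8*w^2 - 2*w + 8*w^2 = 14*b^3 + b^2*(6*w + 13) + b*(-8*w^2 + 2*w + 3)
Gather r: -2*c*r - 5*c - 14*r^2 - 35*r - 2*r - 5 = -5*c - 14*r^2 + r*(-2*c - 37) - 5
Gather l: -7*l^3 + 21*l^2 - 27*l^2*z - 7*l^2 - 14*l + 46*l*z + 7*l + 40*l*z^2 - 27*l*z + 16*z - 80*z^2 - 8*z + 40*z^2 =-7*l^3 + l^2*(14 - 27*z) + l*(40*z^2 + 19*z - 7) - 40*z^2 + 8*z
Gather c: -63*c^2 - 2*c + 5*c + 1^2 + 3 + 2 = -63*c^2 + 3*c + 6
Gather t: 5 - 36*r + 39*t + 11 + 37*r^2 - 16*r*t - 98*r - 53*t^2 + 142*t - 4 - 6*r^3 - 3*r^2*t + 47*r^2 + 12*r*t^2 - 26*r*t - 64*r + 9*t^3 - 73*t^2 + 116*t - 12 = -6*r^3 + 84*r^2 - 198*r + 9*t^3 + t^2*(12*r - 126) + t*(-3*r^2 - 42*r + 297)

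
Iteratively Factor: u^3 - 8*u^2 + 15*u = (u - 5)*(u^2 - 3*u) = u*(u - 5)*(u - 3)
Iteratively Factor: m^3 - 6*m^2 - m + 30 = (m - 5)*(m^2 - m - 6) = (m - 5)*(m - 3)*(m + 2)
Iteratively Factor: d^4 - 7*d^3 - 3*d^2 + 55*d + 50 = (d - 5)*(d^3 - 2*d^2 - 13*d - 10) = (d - 5)^2*(d^2 + 3*d + 2) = (d - 5)^2*(d + 1)*(d + 2)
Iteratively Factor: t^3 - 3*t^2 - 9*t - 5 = (t - 5)*(t^2 + 2*t + 1) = (t - 5)*(t + 1)*(t + 1)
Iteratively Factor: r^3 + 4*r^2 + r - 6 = (r + 2)*(r^2 + 2*r - 3) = (r + 2)*(r + 3)*(r - 1)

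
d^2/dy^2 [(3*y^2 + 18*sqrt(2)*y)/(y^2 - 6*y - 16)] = 12*(3*y^3 + 3*sqrt(2)*y^3 + 24*y^2 + 144*sqrt(2)*y - 288*sqrt(2) + 128)/(y^6 - 18*y^5 + 60*y^4 + 360*y^3 - 960*y^2 - 4608*y - 4096)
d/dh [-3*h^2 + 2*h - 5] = 2 - 6*h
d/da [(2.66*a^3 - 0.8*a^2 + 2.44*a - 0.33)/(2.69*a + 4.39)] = (14.3108*a^3 + 32.8802*a^2 - 7.024*a + 11.5993)/(7.2361*a^2 + 23.6182*a + 19.2721)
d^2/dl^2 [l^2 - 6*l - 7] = 2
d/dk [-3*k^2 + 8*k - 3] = 8 - 6*k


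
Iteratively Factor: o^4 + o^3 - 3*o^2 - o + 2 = (o - 1)*(o^3 + 2*o^2 - o - 2) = (o - 1)^2*(o^2 + 3*o + 2) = (o - 1)^2*(o + 1)*(o + 2)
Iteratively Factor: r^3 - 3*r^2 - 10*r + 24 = (r + 3)*(r^2 - 6*r + 8) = (r - 4)*(r + 3)*(r - 2)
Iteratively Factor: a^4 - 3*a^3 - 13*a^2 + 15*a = (a - 5)*(a^3 + 2*a^2 - 3*a) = (a - 5)*(a - 1)*(a^2 + 3*a) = (a - 5)*(a - 1)*(a + 3)*(a)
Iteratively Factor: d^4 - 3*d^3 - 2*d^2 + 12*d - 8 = (d - 2)*(d^3 - d^2 - 4*d + 4) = (d - 2)*(d + 2)*(d^2 - 3*d + 2) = (d - 2)^2*(d + 2)*(d - 1)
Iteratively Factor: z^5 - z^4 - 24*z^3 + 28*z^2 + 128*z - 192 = (z - 2)*(z^4 + z^3 - 22*z^2 - 16*z + 96) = (z - 2)*(z + 3)*(z^3 - 2*z^2 - 16*z + 32) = (z - 2)*(z + 3)*(z + 4)*(z^2 - 6*z + 8) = (z - 4)*(z - 2)*(z + 3)*(z + 4)*(z - 2)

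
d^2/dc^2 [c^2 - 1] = 2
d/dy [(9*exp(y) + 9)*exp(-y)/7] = -9*exp(-y)/7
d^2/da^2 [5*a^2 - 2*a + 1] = 10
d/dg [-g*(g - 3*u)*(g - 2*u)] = -3*g^2 + 10*g*u - 6*u^2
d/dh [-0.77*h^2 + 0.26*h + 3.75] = 0.26 - 1.54*h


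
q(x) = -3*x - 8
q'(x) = -3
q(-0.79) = -5.63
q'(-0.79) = -3.00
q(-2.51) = -0.47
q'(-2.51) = -3.00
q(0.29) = -8.87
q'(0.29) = -3.00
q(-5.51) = 8.53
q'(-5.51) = -3.00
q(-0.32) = -7.04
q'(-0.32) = -3.00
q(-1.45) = -3.65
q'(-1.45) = -3.00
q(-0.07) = -7.79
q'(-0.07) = -3.00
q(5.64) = -24.92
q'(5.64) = -3.00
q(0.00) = -8.00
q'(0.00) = -3.00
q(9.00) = -35.00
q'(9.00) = -3.00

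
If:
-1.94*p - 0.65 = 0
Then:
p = -0.34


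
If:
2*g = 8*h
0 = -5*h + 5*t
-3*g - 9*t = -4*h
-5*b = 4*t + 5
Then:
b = -1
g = 0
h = 0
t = 0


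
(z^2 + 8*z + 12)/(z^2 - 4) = (z + 6)/(z - 2)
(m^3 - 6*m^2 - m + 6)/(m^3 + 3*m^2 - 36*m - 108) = (m^2 - 1)/(m^2 + 9*m + 18)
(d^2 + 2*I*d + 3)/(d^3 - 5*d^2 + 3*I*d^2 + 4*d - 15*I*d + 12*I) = (d - I)/(d^2 - 5*d + 4)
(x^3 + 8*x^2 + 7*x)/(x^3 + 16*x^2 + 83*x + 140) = x*(x + 1)/(x^2 + 9*x + 20)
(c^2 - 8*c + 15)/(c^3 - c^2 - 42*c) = (-c^2 + 8*c - 15)/(c*(-c^2 + c + 42))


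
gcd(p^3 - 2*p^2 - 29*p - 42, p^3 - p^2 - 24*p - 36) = p^2 + 5*p + 6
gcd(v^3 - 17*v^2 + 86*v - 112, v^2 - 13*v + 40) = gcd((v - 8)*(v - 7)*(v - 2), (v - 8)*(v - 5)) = v - 8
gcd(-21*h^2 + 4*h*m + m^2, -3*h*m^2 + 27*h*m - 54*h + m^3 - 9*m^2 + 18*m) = 3*h - m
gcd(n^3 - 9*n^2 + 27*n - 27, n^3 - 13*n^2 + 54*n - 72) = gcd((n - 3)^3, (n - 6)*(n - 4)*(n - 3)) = n - 3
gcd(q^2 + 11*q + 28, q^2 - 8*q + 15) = 1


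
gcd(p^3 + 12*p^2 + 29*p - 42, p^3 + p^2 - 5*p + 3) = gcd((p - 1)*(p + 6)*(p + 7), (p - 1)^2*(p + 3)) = p - 1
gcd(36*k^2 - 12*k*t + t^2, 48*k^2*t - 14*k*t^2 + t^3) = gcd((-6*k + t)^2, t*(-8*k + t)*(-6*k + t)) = -6*k + t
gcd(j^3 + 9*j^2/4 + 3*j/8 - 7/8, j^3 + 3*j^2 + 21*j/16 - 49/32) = j^2 + 5*j/4 - 7/8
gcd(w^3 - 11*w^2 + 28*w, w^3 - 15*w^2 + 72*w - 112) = w^2 - 11*w + 28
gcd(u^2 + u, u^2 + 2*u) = u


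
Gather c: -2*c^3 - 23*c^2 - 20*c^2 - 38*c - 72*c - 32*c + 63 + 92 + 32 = -2*c^3 - 43*c^2 - 142*c + 187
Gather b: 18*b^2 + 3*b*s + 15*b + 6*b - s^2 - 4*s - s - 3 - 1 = 18*b^2 + b*(3*s + 21) - s^2 - 5*s - 4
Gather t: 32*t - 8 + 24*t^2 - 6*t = 24*t^2 + 26*t - 8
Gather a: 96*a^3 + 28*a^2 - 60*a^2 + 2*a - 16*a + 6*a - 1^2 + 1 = 96*a^3 - 32*a^2 - 8*a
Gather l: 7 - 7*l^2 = 7 - 7*l^2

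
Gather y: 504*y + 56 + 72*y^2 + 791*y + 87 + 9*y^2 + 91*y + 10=81*y^2 + 1386*y + 153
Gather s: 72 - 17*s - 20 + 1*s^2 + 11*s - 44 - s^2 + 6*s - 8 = 0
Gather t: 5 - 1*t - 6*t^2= -6*t^2 - t + 5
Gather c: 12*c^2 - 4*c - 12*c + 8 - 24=12*c^2 - 16*c - 16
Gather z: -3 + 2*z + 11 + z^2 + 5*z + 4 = z^2 + 7*z + 12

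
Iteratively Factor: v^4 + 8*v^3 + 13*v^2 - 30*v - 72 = (v + 3)*(v^3 + 5*v^2 - 2*v - 24) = (v + 3)^2*(v^2 + 2*v - 8) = (v + 3)^2*(v + 4)*(v - 2)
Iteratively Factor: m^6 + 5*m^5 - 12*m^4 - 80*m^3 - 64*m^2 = (m)*(m^5 + 5*m^4 - 12*m^3 - 80*m^2 - 64*m) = m*(m + 4)*(m^4 + m^3 - 16*m^2 - 16*m) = m*(m + 4)^2*(m^3 - 3*m^2 - 4*m) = m^2*(m + 4)^2*(m^2 - 3*m - 4) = m^2*(m + 1)*(m + 4)^2*(m - 4)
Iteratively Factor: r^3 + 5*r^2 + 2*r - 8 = (r + 4)*(r^2 + r - 2) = (r + 2)*(r + 4)*(r - 1)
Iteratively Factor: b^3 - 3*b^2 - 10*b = (b + 2)*(b^2 - 5*b) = b*(b + 2)*(b - 5)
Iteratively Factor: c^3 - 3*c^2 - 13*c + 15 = (c - 1)*(c^2 - 2*c - 15) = (c - 1)*(c + 3)*(c - 5)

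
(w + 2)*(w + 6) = w^2 + 8*w + 12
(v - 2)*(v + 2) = v^2 - 4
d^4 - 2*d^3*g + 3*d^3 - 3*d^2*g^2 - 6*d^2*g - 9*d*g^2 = d*(d + 3)*(d - 3*g)*(d + g)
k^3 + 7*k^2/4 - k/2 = k*(k - 1/4)*(k + 2)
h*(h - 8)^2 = h^3 - 16*h^2 + 64*h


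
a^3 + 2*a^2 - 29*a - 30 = (a - 5)*(a + 1)*(a + 6)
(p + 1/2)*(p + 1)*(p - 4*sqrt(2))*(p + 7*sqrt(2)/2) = p^4 - sqrt(2)*p^3/2 + 3*p^3/2 - 55*p^2/2 - 3*sqrt(2)*p^2/4 - 42*p - sqrt(2)*p/4 - 14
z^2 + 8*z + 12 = (z + 2)*(z + 6)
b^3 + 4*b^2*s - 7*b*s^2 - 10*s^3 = (b - 2*s)*(b + s)*(b + 5*s)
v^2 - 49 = (v - 7)*(v + 7)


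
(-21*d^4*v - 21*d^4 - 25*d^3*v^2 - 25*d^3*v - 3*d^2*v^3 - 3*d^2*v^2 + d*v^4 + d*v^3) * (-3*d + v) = 63*d^5*v + 63*d^5 + 54*d^4*v^2 + 54*d^4*v - 16*d^3*v^3 - 16*d^3*v^2 - 6*d^2*v^4 - 6*d^2*v^3 + d*v^5 + d*v^4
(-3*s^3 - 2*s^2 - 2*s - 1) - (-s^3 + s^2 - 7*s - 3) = -2*s^3 - 3*s^2 + 5*s + 2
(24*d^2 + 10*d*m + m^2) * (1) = 24*d^2 + 10*d*m + m^2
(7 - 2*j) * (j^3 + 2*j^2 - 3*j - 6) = -2*j^4 + 3*j^3 + 20*j^2 - 9*j - 42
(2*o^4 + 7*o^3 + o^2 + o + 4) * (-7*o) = -14*o^5 - 49*o^4 - 7*o^3 - 7*o^2 - 28*o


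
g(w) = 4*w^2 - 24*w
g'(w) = 8*w - 24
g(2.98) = -36.00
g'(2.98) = -0.16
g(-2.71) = 94.42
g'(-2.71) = -45.68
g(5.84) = -3.74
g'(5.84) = 22.72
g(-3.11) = 113.33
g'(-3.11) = -48.88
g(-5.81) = 274.46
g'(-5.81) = -70.48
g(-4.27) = 175.41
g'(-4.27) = -58.16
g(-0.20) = 4.96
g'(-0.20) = -25.60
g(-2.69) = 93.50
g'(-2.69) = -45.52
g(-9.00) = 540.00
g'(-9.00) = -96.00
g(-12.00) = 864.00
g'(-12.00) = -120.00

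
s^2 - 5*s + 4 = (s - 4)*(s - 1)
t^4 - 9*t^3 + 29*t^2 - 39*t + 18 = (t - 3)^2*(t - 2)*(t - 1)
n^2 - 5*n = n*(n - 5)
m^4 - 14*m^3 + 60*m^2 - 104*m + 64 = (m - 8)*(m - 2)^3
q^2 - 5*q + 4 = (q - 4)*(q - 1)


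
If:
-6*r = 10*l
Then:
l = -3*r/5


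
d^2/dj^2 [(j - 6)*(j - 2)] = 2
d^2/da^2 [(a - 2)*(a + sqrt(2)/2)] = 2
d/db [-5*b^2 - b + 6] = -10*b - 1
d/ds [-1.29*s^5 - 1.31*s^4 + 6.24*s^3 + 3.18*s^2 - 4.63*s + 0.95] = -6.45*s^4 - 5.24*s^3 + 18.72*s^2 + 6.36*s - 4.63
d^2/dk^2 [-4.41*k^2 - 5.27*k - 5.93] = -8.82000000000000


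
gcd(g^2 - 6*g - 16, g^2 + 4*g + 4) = g + 2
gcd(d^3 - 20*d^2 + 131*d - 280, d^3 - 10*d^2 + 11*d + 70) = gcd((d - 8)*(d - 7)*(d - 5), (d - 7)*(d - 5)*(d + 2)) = d^2 - 12*d + 35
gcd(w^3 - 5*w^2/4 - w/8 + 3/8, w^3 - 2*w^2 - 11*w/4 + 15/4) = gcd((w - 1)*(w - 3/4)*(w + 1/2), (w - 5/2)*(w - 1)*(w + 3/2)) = w - 1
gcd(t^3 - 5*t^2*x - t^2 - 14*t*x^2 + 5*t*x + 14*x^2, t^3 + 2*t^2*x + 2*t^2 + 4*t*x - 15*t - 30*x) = t + 2*x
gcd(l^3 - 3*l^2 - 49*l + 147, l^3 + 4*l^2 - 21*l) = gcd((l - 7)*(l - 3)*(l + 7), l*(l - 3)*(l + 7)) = l^2 + 4*l - 21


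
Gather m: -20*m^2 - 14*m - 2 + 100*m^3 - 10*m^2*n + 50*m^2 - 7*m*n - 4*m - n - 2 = 100*m^3 + m^2*(30 - 10*n) + m*(-7*n - 18) - n - 4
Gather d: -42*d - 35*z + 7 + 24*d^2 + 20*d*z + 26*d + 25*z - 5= 24*d^2 + d*(20*z - 16) - 10*z + 2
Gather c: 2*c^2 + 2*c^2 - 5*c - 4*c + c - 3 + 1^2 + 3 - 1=4*c^2 - 8*c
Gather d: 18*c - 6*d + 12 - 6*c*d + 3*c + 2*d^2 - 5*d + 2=21*c + 2*d^2 + d*(-6*c - 11) + 14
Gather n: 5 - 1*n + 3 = 8 - n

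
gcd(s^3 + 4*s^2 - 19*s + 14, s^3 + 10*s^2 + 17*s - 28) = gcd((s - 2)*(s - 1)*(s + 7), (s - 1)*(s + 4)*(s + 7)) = s^2 + 6*s - 7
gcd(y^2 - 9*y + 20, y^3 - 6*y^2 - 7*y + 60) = y^2 - 9*y + 20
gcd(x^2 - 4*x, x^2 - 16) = x - 4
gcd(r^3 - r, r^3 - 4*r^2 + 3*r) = r^2 - r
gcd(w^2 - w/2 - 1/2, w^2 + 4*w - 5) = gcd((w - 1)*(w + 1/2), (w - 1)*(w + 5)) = w - 1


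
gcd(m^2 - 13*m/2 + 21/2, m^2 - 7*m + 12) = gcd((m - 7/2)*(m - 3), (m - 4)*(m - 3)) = m - 3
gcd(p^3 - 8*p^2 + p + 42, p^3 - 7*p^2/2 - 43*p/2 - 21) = p^2 - 5*p - 14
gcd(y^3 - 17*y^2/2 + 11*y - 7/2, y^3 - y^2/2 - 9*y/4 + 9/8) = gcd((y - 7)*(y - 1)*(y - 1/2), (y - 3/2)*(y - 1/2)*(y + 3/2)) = y - 1/2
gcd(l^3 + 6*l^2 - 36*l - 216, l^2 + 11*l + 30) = l + 6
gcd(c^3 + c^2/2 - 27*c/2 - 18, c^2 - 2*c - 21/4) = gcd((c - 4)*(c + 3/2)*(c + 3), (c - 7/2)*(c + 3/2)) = c + 3/2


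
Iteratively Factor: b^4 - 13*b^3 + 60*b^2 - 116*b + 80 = (b - 4)*(b^3 - 9*b^2 + 24*b - 20) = (b - 5)*(b - 4)*(b^2 - 4*b + 4) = (b - 5)*(b - 4)*(b - 2)*(b - 2)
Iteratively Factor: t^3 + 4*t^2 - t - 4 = (t + 4)*(t^2 - 1) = (t + 1)*(t + 4)*(t - 1)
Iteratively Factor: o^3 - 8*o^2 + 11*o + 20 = (o - 5)*(o^2 - 3*o - 4) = (o - 5)*(o + 1)*(o - 4)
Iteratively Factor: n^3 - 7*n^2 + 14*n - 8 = (n - 4)*(n^2 - 3*n + 2) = (n - 4)*(n - 2)*(n - 1)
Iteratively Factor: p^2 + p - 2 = (p + 2)*(p - 1)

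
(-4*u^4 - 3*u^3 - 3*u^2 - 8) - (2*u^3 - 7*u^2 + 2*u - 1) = -4*u^4 - 5*u^3 + 4*u^2 - 2*u - 7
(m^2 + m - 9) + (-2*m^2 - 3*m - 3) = -m^2 - 2*m - 12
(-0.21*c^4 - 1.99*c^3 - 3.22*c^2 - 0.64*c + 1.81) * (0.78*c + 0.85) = -0.1638*c^5 - 1.7307*c^4 - 4.2031*c^3 - 3.2362*c^2 + 0.8678*c + 1.5385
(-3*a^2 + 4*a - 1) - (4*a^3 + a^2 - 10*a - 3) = -4*a^3 - 4*a^2 + 14*a + 2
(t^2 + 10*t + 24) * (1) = t^2 + 10*t + 24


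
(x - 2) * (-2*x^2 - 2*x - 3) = -2*x^3 + 2*x^2 + x + 6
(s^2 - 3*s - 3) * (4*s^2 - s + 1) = 4*s^4 - 13*s^3 - 8*s^2 - 3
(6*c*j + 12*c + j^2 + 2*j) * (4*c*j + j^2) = 24*c^2*j^2 + 48*c^2*j + 10*c*j^3 + 20*c*j^2 + j^4 + 2*j^3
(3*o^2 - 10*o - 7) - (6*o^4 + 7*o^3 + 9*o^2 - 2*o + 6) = -6*o^4 - 7*o^3 - 6*o^2 - 8*o - 13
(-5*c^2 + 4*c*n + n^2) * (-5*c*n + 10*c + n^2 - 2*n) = 25*c^3*n - 50*c^3 - 25*c^2*n^2 + 50*c^2*n - c*n^3 + 2*c*n^2 + n^4 - 2*n^3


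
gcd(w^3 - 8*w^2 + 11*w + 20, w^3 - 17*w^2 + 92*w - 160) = w^2 - 9*w + 20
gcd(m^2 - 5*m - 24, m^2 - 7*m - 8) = m - 8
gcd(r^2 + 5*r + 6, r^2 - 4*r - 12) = r + 2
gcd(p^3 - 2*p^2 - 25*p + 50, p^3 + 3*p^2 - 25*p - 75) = p^2 - 25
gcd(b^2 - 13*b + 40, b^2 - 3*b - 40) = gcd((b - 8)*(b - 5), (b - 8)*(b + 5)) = b - 8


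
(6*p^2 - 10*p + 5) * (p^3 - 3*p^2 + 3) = 6*p^5 - 28*p^4 + 35*p^3 + 3*p^2 - 30*p + 15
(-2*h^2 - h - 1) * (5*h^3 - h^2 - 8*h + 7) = -10*h^5 - 3*h^4 + 12*h^3 - 5*h^2 + h - 7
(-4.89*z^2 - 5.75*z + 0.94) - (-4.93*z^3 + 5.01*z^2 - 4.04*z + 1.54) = 4.93*z^3 - 9.9*z^2 - 1.71*z - 0.6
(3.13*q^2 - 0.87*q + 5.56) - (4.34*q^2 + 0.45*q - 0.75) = -1.21*q^2 - 1.32*q + 6.31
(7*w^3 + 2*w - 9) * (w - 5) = 7*w^4 - 35*w^3 + 2*w^2 - 19*w + 45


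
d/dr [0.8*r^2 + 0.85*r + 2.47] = 1.6*r + 0.85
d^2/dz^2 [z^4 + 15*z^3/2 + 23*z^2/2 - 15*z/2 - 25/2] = 12*z^2 + 45*z + 23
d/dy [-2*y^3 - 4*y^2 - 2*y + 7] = -6*y^2 - 8*y - 2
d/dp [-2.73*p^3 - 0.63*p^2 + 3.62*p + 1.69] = -8.19*p^2 - 1.26*p + 3.62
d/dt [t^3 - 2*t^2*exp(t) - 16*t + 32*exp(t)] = -2*t^2*exp(t) + 3*t^2 - 4*t*exp(t) + 32*exp(t) - 16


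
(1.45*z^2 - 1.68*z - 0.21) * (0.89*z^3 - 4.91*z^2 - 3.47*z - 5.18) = 1.2905*z^5 - 8.6147*z^4 + 3.0304*z^3 - 0.650299999999999*z^2 + 9.4311*z + 1.0878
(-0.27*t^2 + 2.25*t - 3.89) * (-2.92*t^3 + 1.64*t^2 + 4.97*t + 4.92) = 0.7884*t^5 - 7.0128*t^4 + 13.7069*t^3 + 3.4745*t^2 - 8.2633*t - 19.1388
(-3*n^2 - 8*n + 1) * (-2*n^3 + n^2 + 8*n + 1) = 6*n^5 + 13*n^4 - 34*n^3 - 66*n^2 + 1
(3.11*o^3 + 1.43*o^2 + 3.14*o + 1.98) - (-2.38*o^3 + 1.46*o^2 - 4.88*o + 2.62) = 5.49*o^3 - 0.03*o^2 + 8.02*o - 0.64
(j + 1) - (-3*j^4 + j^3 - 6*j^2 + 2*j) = 3*j^4 - j^3 + 6*j^2 - j + 1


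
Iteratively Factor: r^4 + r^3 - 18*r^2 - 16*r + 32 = (r - 1)*(r^3 + 2*r^2 - 16*r - 32) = (r - 1)*(r + 2)*(r^2 - 16) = (r - 1)*(r + 2)*(r + 4)*(r - 4)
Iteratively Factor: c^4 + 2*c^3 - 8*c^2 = (c + 4)*(c^3 - 2*c^2) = c*(c + 4)*(c^2 - 2*c) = c*(c - 2)*(c + 4)*(c)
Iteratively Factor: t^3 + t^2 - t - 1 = (t + 1)*(t^2 - 1) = (t - 1)*(t + 1)*(t + 1)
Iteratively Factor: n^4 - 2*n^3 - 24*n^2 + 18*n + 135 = (n + 3)*(n^3 - 5*n^2 - 9*n + 45) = (n - 5)*(n + 3)*(n^2 - 9) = (n - 5)*(n - 3)*(n + 3)*(n + 3)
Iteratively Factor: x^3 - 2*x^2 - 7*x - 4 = (x + 1)*(x^2 - 3*x - 4) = (x + 1)^2*(x - 4)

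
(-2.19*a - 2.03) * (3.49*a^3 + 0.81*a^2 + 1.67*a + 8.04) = -7.6431*a^4 - 8.8586*a^3 - 5.3016*a^2 - 20.9977*a - 16.3212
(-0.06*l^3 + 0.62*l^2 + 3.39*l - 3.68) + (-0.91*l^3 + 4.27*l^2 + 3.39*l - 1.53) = -0.97*l^3 + 4.89*l^2 + 6.78*l - 5.21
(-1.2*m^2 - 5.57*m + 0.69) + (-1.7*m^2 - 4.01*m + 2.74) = -2.9*m^2 - 9.58*m + 3.43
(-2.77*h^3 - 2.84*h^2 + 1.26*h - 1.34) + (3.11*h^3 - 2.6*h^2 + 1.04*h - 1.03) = 0.34*h^3 - 5.44*h^2 + 2.3*h - 2.37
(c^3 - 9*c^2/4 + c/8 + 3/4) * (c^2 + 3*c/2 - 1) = c^5 - 3*c^4/4 - 17*c^3/4 + 51*c^2/16 + c - 3/4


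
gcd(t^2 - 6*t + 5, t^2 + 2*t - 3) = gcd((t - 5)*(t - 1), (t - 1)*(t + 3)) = t - 1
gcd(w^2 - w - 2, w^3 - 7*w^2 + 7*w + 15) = w + 1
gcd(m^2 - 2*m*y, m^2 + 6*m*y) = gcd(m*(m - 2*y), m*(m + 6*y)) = m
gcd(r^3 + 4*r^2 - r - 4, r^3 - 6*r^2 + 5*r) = r - 1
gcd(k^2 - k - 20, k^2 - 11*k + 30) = k - 5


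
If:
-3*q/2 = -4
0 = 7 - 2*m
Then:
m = 7/2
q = 8/3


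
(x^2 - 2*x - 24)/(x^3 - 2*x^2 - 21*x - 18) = (x + 4)/(x^2 + 4*x + 3)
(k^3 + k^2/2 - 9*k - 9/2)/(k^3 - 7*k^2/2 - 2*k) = (k^2 - 9)/(k*(k - 4))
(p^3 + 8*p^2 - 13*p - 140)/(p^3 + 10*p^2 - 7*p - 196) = (p + 5)/(p + 7)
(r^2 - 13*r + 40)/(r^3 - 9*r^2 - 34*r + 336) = (r - 5)/(r^2 - r - 42)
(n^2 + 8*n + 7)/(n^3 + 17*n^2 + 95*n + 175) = (n + 1)/(n^2 + 10*n + 25)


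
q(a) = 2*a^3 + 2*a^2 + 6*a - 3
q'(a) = 6*a^2 + 4*a + 6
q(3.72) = 149.95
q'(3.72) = 103.91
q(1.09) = 8.51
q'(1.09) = 17.49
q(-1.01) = -9.08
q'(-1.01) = 8.08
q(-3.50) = -85.25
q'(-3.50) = 65.50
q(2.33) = 47.14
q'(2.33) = 47.89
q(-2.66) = -42.45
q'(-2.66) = 37.81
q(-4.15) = -136.40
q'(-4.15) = 92.74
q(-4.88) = -217.08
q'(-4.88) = 129.37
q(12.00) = 3813.00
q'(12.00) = 918.00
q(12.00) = 3813.00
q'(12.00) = 918.00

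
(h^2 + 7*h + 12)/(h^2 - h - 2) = (h^2 + 7*h + 12)/(h^2 - h - 2)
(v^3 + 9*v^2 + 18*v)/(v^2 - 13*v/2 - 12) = 2*v*(v^2 + 9*v + 18)/(2*v^2 - 13*v - 24)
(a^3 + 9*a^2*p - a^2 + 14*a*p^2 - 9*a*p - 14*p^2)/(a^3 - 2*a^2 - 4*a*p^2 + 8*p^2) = (-a^2 - 7*a*p + a + 7*p)/(-a^2 + 2*a*p + 2*a - 4*p)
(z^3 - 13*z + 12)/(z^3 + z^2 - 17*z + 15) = (z + 4)/(z + 5)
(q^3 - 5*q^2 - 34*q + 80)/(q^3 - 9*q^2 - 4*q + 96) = (q^2 + 3*q - 10)/(q^2 - q - 12)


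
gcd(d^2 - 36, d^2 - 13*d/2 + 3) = d - 6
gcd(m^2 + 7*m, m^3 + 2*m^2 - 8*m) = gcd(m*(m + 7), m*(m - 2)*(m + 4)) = m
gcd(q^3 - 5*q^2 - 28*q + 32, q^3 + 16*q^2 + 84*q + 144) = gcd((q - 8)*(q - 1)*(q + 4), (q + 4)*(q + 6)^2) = q + 4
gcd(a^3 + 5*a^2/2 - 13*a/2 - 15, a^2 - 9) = a + 3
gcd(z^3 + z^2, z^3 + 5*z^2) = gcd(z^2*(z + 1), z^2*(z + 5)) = z^2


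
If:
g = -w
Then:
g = -w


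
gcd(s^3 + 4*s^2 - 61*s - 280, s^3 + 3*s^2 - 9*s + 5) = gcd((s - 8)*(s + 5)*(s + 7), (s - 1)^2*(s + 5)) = s + 5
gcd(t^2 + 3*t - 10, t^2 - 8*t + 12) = t - 2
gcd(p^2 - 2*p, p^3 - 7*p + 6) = p - 2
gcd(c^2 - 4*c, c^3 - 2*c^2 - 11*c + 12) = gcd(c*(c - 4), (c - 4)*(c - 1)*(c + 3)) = c - 4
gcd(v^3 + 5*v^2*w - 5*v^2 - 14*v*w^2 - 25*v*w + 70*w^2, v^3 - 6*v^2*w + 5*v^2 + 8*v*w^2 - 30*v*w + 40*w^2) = v - 2*w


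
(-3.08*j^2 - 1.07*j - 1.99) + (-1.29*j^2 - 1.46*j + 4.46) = -4.37*j^2 - 2.53*j + 2.47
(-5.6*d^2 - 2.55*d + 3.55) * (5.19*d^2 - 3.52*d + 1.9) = -29.064*d^4 + 6.4775*d^3 + 16.7605*d^2 - 17.341*d + 6.745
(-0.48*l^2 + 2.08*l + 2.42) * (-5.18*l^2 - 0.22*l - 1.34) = 2.4864*l^4 - 10.6688*l^3 - 12.35*l^2 - 3.3196*l - 3.2428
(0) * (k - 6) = 0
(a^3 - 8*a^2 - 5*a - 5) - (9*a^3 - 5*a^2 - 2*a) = -8*a^3 - 3*a^2 - 3*a - 5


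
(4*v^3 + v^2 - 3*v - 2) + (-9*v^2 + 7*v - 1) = 4*v^3 - 8*v^2 + 4*v - 3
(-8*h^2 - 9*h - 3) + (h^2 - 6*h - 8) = -7*h^2 - 15*h - 11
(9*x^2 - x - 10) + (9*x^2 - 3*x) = 18*x^2 - 4*x - 10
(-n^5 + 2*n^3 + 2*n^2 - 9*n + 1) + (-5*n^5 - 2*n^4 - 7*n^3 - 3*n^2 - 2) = -6*n^5 - 2*n^4 - 5*n^3 - n^2 - 9*n - 1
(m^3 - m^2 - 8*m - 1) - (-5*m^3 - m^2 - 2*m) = 6*m^3 - 6*m - 1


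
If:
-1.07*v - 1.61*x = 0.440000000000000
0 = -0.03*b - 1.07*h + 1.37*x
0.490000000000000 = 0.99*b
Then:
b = 0.49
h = 1.2803738317757*x - 0.0138770886434438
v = -1.50467289719626*x - 0.411214953271028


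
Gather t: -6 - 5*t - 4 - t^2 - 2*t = -t^2 - 7*t - 10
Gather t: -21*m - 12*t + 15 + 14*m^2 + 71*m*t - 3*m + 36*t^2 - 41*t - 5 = 14*m^2 - 24*m + 36*t^2 + t*(71*m - 53) + 10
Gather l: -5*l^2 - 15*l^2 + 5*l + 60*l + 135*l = -20*l^2 + 200*l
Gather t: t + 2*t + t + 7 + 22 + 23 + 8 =4*t + 60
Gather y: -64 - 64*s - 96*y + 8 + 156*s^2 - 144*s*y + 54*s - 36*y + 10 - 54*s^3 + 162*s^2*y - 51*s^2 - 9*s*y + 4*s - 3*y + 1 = -54*s^3 + 105*s^2 - 6*s + y*(162*s^2 - 153*s - 135) - 45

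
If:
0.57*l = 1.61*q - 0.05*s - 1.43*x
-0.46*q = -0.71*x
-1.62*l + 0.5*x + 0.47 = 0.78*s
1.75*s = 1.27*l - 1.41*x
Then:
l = 0.30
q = 0.26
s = 0.08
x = 0.17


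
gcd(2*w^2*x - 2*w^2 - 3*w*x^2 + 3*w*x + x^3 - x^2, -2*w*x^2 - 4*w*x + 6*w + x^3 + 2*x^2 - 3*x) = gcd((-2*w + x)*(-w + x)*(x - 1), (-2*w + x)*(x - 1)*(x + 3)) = -2*w*x + 2*w + x^2 - x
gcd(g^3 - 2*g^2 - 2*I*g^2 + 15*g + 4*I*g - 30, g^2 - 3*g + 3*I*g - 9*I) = g + 3*I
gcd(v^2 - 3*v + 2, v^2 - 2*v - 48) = 1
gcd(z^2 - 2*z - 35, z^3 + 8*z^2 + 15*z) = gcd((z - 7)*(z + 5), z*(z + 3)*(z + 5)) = z + 5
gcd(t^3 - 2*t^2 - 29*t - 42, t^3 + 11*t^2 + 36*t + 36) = t^2 + 5*t + 6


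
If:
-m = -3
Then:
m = 3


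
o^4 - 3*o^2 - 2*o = o*(o - 2)*(o + 1)^2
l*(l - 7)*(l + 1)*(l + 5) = l^4 - l^3 - 37*l^2 - 35*l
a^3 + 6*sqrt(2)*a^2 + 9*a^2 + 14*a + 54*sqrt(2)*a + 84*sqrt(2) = (a + 2)*(a + 7)*(a + 6*sqrt(2))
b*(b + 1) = b^2 + b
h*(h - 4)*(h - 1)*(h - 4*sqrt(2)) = h^4 - 4*sqrt(2)*h^3 - 5*h^3 + 4*h^2 + 20*sqrt(2)*h^2 - 16*sqrt(2)*h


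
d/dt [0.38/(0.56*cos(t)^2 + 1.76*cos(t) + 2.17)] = (0.4256*cos(t) + 0.6688)*sin(t)/(0.56*cos(t)^2 + 1.76*cos(t) + 2.17)^2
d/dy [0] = 0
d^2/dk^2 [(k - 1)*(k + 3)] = 2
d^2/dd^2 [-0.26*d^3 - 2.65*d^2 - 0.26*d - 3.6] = -1.56*d - 5.3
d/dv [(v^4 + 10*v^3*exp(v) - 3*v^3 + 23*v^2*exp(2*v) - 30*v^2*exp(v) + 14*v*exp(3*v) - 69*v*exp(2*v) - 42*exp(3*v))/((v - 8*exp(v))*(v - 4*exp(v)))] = (22*v^5*exp(v) + 2*v^5 - 18*v^4*exp(2*v) - 92*v^4*exp(v) - 3*v^4 - 554*v^3*exp(3*v) - 58*v^3*exp(2*v) + 72*v^3*exp(v) - 336*v^2*exp(4*v) + 2332*v^2*exp(3*v) + 141*v^2*exp(2*v) + 448*v*exp(5*v) + 2480*v*exp(4*v) - 1836*v*exp(3*v) - 896*exp(5*v) - 2712*exp(4*v))/(v^4 - 24*v^3*exp(v) + 208*v^2*exp(2*v) - 768*v*exp(3*v) + 1024*exp(4*v))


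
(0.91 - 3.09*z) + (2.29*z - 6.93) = -0.8*z - 6.02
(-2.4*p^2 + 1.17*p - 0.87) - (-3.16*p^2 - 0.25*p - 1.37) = 0.76*p^2 + 1.42*p + 0.5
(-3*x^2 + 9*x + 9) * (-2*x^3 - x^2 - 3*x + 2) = 6*x^5 - 15*x^4 - 18*x^3 - 42*x^2 - 9*x + 18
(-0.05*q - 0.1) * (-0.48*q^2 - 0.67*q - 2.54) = 0.024*q^3 + 0.0815*q^2 + 0.194*q + 0.254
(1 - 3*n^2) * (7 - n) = 3*n^3 - 21*n^2 - n + 7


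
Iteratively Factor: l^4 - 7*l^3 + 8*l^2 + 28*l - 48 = (l + 2)*(l^3 - 9*l^2 + 26*l - 24) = (l - 3)*(l + 2)*(l^2 - 6*l + 8) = (l - 3)*(l - 2)*(l + 2)*(l - 4)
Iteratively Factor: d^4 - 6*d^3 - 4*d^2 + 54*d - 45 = (d - 3)*(d^3 - 3*d^2 - 13*d + 15) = (d - 3)*(d + 3)*(d^2 - 6*d + 5) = (d - 5)*(d - 3)*(d + 3)*(d - 1)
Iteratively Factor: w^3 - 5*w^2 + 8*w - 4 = (w - 2)*(w^2 - 3*w + 2) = (w - 2)*(w - 1)*(w - 2)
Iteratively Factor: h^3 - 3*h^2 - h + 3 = (h - 1)*(h^2 - 2*h - 3) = (h - 3)*(h - 1)*(h + 1)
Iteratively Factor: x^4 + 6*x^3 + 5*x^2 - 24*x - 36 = (x + 3)*(x^3 + 3*x^2 - 4*x - 12) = (x + 3)^2*(x^2 - 4) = (x - 2)*(x + 3)^2*(x + 2)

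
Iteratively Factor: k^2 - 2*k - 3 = (k + 1)*(k - 3)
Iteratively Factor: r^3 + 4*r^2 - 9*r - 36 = (r - 3)*(r^2 + 7*r + 12) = (r - 3)*(r + 3)*(r + 4)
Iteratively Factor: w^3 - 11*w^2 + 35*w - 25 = (w - 1)*(w^2 - 10*w + 25) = (w - 5)*(w - 1)*(w - 5)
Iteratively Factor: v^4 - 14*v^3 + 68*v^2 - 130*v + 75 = (v - 5)*(v^3 - 9*v^2 + 23*v - 15) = (v - 5)^2*(v^2 - 4*v + 3) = (v - 5)^2*(v - 1)*(v - 3)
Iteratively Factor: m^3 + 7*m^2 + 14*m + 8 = (m + 2)*(m^2 + 5*m + 4) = (m + 1)*(m + 2)*(m + 4)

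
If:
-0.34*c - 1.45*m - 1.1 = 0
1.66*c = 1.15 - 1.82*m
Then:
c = 2.05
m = -1.24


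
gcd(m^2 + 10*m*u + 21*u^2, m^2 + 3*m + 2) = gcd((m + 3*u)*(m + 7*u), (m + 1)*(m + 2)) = 1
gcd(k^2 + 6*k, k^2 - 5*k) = k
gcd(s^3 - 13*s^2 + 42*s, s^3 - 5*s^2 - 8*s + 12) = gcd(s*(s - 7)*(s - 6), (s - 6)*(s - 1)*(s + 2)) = s - 6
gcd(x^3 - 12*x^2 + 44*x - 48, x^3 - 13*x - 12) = x - 4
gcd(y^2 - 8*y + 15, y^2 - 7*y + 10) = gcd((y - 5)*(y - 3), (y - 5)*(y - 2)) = y - 5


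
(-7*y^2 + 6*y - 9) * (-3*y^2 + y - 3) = 21*y^4 - 25*y^3 + 54*y^2 - 27*y + 27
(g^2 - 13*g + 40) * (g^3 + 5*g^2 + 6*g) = g^5 - 8*g^4 - 19*g^3 + 122*g^2 + 240*g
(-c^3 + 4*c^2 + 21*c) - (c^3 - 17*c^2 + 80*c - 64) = -2*c^3 + 21*c^2 - 59*c + 64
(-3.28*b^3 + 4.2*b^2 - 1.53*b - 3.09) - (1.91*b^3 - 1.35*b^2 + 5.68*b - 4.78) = -5.19*b^3 + 5.55*b^2 - 7.21*b + 1.69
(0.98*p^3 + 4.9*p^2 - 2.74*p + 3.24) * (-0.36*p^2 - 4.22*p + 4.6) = -0.3528*p^5 - 5.8996*p^4 - 15.1836*p^3 + 32.9364*p^2 - 26.2768*p + 14.904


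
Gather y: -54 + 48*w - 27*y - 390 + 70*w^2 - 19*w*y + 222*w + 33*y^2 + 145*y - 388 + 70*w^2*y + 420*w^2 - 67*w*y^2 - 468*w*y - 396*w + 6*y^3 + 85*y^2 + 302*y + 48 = 490*w^2 - 126*w + 6*y^3 + y^2*(118 - 67*w) + y*(70*w^2 - 487*w + 420) - 784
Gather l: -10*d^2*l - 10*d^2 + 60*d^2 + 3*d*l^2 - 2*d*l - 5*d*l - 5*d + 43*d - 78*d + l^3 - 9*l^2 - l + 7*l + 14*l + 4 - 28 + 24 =50*d^2 - 40*d + l^3 + l^2*(3*d - 9) + l*(-10*d^2 - 7*d + 20)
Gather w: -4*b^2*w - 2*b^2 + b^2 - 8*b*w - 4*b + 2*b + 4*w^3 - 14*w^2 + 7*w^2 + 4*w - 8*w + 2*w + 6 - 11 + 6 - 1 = -b^2 - 2*b + 4*w^3 - 7*w^2 + w*(-4*b^2 - 8*b - 2)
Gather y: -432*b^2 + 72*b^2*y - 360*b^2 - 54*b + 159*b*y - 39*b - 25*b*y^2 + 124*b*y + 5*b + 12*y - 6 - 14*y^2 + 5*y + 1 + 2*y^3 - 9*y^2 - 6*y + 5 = -792*b^2 - 88*b + 2*y^3 + y^2*(-25*b - 23) + y*(72*b^2 + 283*b + 11)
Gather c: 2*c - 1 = 2*c - 1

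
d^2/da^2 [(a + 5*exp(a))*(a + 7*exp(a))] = 12*a*exp(a) + 140*exp(2*a) + 24*exp(a) + 2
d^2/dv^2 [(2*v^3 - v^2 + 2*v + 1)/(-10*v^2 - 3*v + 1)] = 8*(-67*v^3 - 63*v^2 - 39*v - 6)/(1000*v^6 + 900*v^5 - 30*v^4 - 153*v^3 + 3*v^2 + 9*v - 1)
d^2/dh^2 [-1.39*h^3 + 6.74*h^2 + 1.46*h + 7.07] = 13.48 - 8.34*h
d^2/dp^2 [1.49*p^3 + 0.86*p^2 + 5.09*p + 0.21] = 8.94*p + 1.72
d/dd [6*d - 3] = 6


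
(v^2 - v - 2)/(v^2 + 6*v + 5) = (v - 2)/(v + 5)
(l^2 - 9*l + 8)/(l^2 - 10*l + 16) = (l - 1)/(l - 2)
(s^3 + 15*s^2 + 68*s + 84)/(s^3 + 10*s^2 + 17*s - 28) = (s^2 + 8*s + 12)/(s^2 + 3*s - 4)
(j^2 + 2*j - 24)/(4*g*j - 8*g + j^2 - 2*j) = (j^2 + 2*j - 24)/(4*g*j - 8*g + j^2 - 2*j)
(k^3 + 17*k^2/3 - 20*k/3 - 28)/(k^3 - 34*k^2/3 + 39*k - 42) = (k^2 + 8*k + 12)/(k^2 - 9*k + 18)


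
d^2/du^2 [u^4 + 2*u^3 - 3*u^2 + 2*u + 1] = 12*u^2 + 12*u - 6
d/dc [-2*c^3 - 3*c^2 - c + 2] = -6*c^2 - 6*c - 1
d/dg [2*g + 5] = 2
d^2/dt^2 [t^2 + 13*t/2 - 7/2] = 2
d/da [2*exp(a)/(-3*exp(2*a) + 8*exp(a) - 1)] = (6*exp(2*a) - 2)*exp(a)/(9*exp(4*a) - 48*exp(3*a) + 70*exp(2*a) - 16*exp(a) + 1)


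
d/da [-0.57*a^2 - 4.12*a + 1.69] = -1.14*a - 4.12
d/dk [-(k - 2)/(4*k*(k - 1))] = (k^2 - 4*k + 2)/(4*k^2*(k^2 - 2*k + 1))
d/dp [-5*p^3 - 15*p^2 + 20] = 15*p*(-p - 2)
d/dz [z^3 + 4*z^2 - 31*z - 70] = 3*z^2 + 8*z - 31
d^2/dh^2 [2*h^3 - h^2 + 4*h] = 12*h - 2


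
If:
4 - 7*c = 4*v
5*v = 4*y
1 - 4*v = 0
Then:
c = 3/7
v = 1/4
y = 5/16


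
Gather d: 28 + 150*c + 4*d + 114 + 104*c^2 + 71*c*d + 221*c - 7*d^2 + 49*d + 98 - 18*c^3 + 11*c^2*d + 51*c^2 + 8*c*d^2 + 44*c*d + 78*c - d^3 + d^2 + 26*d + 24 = -18*c^3 + 155*c^2 + 449*c - d^3 + d^2*(8*c - 6) + d*(11*c^2 + 115*c + 79) + 264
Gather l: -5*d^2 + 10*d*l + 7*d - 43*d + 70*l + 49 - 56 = -5*d^2 - 36*d + l*(10*d + 70) - 7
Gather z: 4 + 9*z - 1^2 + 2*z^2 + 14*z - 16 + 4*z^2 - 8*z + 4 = 6*z^2 + 15*z - 9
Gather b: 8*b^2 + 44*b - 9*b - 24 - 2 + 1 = 8*b^2 + 35*b - 25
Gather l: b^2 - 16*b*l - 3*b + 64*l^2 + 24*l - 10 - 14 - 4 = b^2 - 3*b + 64*l^2 + l*(24 - 16*b) - 28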